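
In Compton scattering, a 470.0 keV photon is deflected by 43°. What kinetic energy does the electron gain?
93.1232 keV

By energy conservation: K_e = E_initial - E_final

First find the scattered photon energy:
Initial wavelength: λ = hc/E = 2.6380 pm
Compton shift: Δλ = λ_C(1 - cos(43°)) = 0.6518 pm
Final wavelength: λ' = 2.6380 + 0.6518 = 3.2898 pm
Final photon energy: E' = hc/λ' = 376.8768 keV

Electron kinetic energy:
K_e = E - E' = 470.0000 - 376.8768 = 93.1232 keV

(Intermediate values are shown rounded; full precision is carried through to the final answer.)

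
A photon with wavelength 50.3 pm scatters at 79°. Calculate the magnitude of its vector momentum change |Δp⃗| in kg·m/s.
1.6448e-23 kg·m/s

Photon momentum magnitude is p = h/λ.

Initial momentum:
p₀ = h/λ = 6.6261e-34/5.0300e-11 = 1.3173e-23 kg·m/s

After scattering:
λ' = λ + Δλ = 50.3 + 1.9633 = 52.2633 pm
p' = h/λ' = 6.6261e-34/5.2263e-11 = 1.2678e-23 kg·m/s

Momentum is a vector; the scattered photon's direction makes angle θ = 79° with the incident direction. The magnitude of the vector change Δp⃗ = p⃗₀ − p⃗' is found from the law of cosines:
|Δp⃗|² = p₀² + p'² − 2p₀p'cos θ
|Δp⃗|² = (1.3173e-23)² + (1.2678e-23)² − 2·1.3173e-23·1.2678e-23·cos(79°)
|Δp⃗| = 1.6448e-23 kg·m/s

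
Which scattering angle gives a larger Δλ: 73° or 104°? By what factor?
104° produces the larger shift by a factor of 1.755

Calculate both shifts using Δλ = λ_C(1 - cos θ):

For θ₁ = 73°:
Δλ₁ = 2.4263 × (1 - cos(73°))
Δλ₁ = 2.4263 × 0.7076
Δλ₁ = 1.7169 pm

For θ₂ = 104°:
Δλ₂ = 2.4263 × (1 - cos(104°))
Δλ₂ = 2.4263 × 1.2419
Δλ₂ = 3.0133 pm

The 104° angle produces the larger shift.
Ratio: 3.0133/1.7169 = 1.755

(Intermediate values are shown rounded; full precision is carried through to the final answer.)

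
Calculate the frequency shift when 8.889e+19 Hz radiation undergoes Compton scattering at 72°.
2.952e+19 Hz (decrease)

Convert frequency to wavelength (c = 299792458 m/s):
λ₀ = c/f₀ = 299792458/8.889e+19 = 3.3726230e-12 m = 3.3726 pm

Calculate Compton shift:
Δλ = λ_C(1 - cos(72°)) = 1.6765 pm

Final wavelength:
λ' = λ₀ + Δλ = 3.3726 + 1.6765 = 5.0492 pm

Final frequency:
f' = c/λ' = 299792458/5.0491621e-12 = 5.9374694e+19 Hz

Frequency shift (decrease):
Δf = f₀ - f' = 8.889e+19 - 5.9374694e+19 = 2.952e+19 Hz

(Intermediate values are shown rounded; full precision is carried through to the final answer.)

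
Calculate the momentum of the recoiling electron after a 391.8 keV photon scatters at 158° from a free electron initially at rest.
2.8948e-22 kg·m/s

The electron is initially at rest, so by conservation of momentum:
p⃗_e = p⃗₀ − p⃗'  (incident photon momentum minus scattered photon momentum)

Photon momentum magnitudes (p = h/λ = E/c):
λ₀ = hc/E₀ = 3.1645 pm → p₀ = h/λ₀ = 2.0939e-22 kg·m/s
Δλ = λ_C(1 − cos 158°) = 4.6759 pm
λ' = 7.8404 pm → p' = h/λ' = 8.4512e-23 kg·m/s

The scattered photon makes angle θ = 158° with the incident direction, so by the law of cosines:
|p⃗_e|² = p₀² + p'² − 2p₀p'cos θ
|p⃗_e|² = (2.0939e-22)² + (8.4512e-23)² − 2·2.0939e-22·8.4512e-23·cos(158°)
|p⃗_e| = 2.8948e-22 kg·m/s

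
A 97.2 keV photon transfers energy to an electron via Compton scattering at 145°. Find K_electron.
24.9877 keV

By energy conservation: K_e = E_initial - E_final

First find the scattered photon energy:
Initial wavelength: λ = hc/E = 12.7556 pm
Compton shift: Δλ = λ_C(1 - cos(145°)) = 4.4138 pm
Final wavelength: λ' = 12.7556 + 4.4138 = 17.1694 pm
Final photon energy: E' = hc/λ' = 72.2123 keV

Electron kinetic energy:
K_e = E - E' = 97.2000 - 72.2123 = 24.9877 keV

(Intermediate values are shown rounded; full precision is carried through to the final answer.)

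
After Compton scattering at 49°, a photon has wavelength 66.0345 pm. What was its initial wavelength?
65.2000 pm

From λ' = λ + Δλ, we have λ = λ' - Δλ

First calculate the Compton shift:
Δλ = λ_C(1 - cos θ)
Δλ = 2.4263 × (1 - cos(49°))
Δλ = 2.4263 × 0.3439
Δλ = 0.8345 pm

Initial wavelength:
λ = λ' - Δλ
λ = 66.0345 - 0.8345
λ = 65.2000 pm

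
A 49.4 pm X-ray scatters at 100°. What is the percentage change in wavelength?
5.7644%

Calculate the Compton shift:
Δλ = λ_C(1 - cos(100°))
Δλ = 2.4263 × (1 - cos(100°))
Δλ = 2.4263 × 1.1736
Δλ = 2.8476 pm

Percentage change:
(Δλ/λ₀) × 100 = (2.8476/49.4) × 100
= 5.7644%

(Intermediate values are shown rounded; full precision is carried through to the final answer.)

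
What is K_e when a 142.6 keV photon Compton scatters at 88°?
30.2566 keV

By energy conservation: K_e = E_initial - E_final

First find the scattered photon energy:
Initial wavelength: λ = hc/E = 8.6945 pm
Compton shift: Δλ = λ_C(1 - cos(88°)) = 2.3416 pm
Final wavelength: λ' = 8.6945 + 2.3416 = 11.0362 pm
Final photon energy: E' = hc/λ' = 112.3434 keV

Electron kinetic energy:
K_e = E - E' = 142.6000 - 112.3434 = 30.2566 keV

(Intermediate values are shown rounded; full precision is carried through to the final answer.)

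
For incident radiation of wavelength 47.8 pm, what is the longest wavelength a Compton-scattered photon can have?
52.6526 pm (at θ = 180°)

The Compton shift is Δλ = λ_C(1 − cos θ).

Since cos θ ranges from −1 to 1, the factor (1 − cos θ) ranges from 0 to 2; the maximum shift occurs at θ = 180° (backscattering):
Δλ_max = 2λ_C = 2 × 2.4263 pm = 4.8526 pm

Maximum scattered wavelength:
λ'_max = λ₀ + Δλ_max = 47.8 + 4.8526 = 52.6526 pm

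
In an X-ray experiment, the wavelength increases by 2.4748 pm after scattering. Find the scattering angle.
91.15°

From the Compton formula Δλ = λ_C(1 - cos θ), we can solve for θ:

cos θ = 1 - Δλ/λ_C

Given:
- Δλ = 2.4748 pm
- λ_C = h/(m_e·c) ≈ 2.42631024 pm

cos θ = 1 - 2.4748/2.42631024
cos θ = 1 - 1.019985
cos θ = -0.019985

θ = arccos(-0.019985)
θ = 91.15°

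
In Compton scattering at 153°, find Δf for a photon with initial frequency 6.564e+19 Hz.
3.290e+19 Hz (decrease)

Convert frequency to wavelength (c = 299792458 m/s):
λ₀ = c/f₀ = 299792458/6.564e+19 = 4.5672221e-12 m = 4.5672 pm

Calculate Compton shift:
Δλ = λ_C(1 - cos(153°)) = 4.5882 pm

Final wavelength:
λ' = λ₀ + Δλ = 4.5672 + 4.5882 = 9.1554 pm

Final frequency:
f' = c/λ' = 299792458/9.1553906e-12 = 3.2744912e+19 Hz

Frequency shift (decrease):
Δf = f₀ - f' = 6.564e+19 - 3.2744912e+19 = 3.290e+19 Hz

(Intermediate values are shown rounded; full precision is carried through to the final answer.)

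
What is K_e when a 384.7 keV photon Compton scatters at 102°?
183.2192 keV

By energy conservation: K_e = E_initial - E_final

First find the scattered photon energy:
Initial wavelength: λ = hc/E = 3.2229 pm
Compton shift: Δλ = λ_C(1 - cos(102°)) = 2.9308 pm
Final wavelength: λ' = 3.2229 + 2.9308 = 6.1536 pm
Final photon energy: E' = hc/λ' = 201.4808 keV

Electron kinetic energy:
K_e = E - E' = 384.7000 - 201.4808 = 183.2192 keV

(Intermediate values are shown rounded; full precision is carried through to the final answer.)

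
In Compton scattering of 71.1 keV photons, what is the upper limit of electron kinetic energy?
15.4783 keV

Maximum energy transfer occurs at θ = 180° (backscattering).

Initial photon: E₀ = 71.1 keV → λ₀ = 17.4380 pm

Maximum Compton shift (at 180°):
Δλ_max = 2λ_C = 2 × 2.4263 = 4.8526 pm

Final wavelength:
λ' = 17.4380 + 4.8526 = 22.2906 pm

Minimum photon energy (maximum energy to electron):
E'_min = hc/λ' = 55.6217 keV

Maximum electron kinetic energy:
K_max = E₀ - E'_min = 71.1000 - 55.6217 = 15.4783 keV

(Intermediate values are shown rounded; full precision is carried through to the final answer.)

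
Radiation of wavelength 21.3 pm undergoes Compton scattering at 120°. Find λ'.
24.9395 pm

Using the Compton formula: λ' = λ + λ_C(1 − cos θ)

For θ = 120°, cos θ = -1/2 (exact) = -0.5000, so:
1 − cos 120° = 1 − (-1/2) = 1.5000

Δλ = λ_C × 1.5000 = 2.4263 × 1.5000 = 3.6395 pm

λ' = 21.3 + 3.6395 = 24.9395 pm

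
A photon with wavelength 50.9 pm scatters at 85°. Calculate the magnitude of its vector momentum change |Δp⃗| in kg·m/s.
1.7227e-23 kg·m/s

Photon momentum magnitude is p = h/λ.

Initial momentum:
p₀ = h/λ = 6.6261e-34/5.0900e-11 = 1.3018e-23 kg·m/s

After scattering:
λ' = λ + Δλ = 50.9 + 2.2148 = 53.1148 pm
p' = h/λ' = 6.6261e-34/5.3115e-11 = 1.2475e-23 kg·m/s

Momentum is a vector; the scattered photon's direction makes angle θ = 85° with the incident direction. The magnitude of the vector change Δp⃗ = p⃗₀ − p⃗' is found from the law of cosines:
|Δp⃗|² = p₀² + p'² − 2p₀p'cos θ
|Δp⃗|² = (1.3018e-23)² + (1.2475e-23)² − 2·1.3018e-23·1.2475e-23·cos(85°)
|Δp⃗| = 1.7227e-23 kg·m/s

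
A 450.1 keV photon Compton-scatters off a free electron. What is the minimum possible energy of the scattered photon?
162.9824 keV (at θ = 180°)

The scattered photon has minimum energy when its wavelength is maximum, i.e., when the Compton shift Δλ = λ_C(1 − cos θ) is maximum. This occurs at θ = 180° (backscattering), giving Δλ_max = 2λ_C = 4.8526 pm.

Initial wavelength: λ₀ = hc/E₀ = 2.7546 pm
Maximum final wavelength: λ'_max = λ₀ + 2λ_C = 2.7546 + 4.8526 = 7.6072 pm
Minimum final energy: E'_min = hc/λ'_max = 162.9824 keV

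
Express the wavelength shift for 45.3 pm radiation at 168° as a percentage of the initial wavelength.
10.5951%

Calculate the Compton shift:
Δλ = λ_C(1 - cos(168°))
Δλ = 2.4263 × (1 - cos(168°))
Δλ = 2.4263 × 1.9781
Δλ = 4.7996 pm

Percentage change:
(Δλ/λ₀) × 100 = (4.7996/45.3) × 100
= 10.5951%

(Intermediate values are shown rounded; full precision is carried through to the final answer.)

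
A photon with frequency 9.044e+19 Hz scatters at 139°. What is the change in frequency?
5.085e+19 Hz (decrease)

Convert frequency to wavelength (c = 299792458 m/s):
λ₀ = c/f₀ = 299792458/9.044e+19 = 3.3148215e-12 m = 3.3148 pm

Calculate Compton shift:
Δλ = λ_C(1 - cos(139°)) = 4.2575 pm

Final wavelength:
λ' = λ₀ + Δλ = 3.3148 + 4.2575 = 7.5723 pm

Final frequency:
f' = c/λ' = 299792458/7.5722913e-12 = 3.9590719e+19 Hz

Frequency shift (decrease):
Δf = f₀ - f' = 9.044e+19 - 3.9590719e+19 = 5.085e+19 Hz

(Intermediate values are shown rounded; full precision is carried through to the final answer.)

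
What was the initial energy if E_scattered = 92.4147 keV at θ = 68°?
104.2000 keV

Convert final energy to wavelength (hc ≈ 1239.842 keV·pm):
λ' = hc/E' = 1239.842 / 92.4147 = 13.4161 pm

Calculate the Compton shift:
Δλ = λ_C(1 - cos(68°))
Δλ = 2.4263 × (1 - cos(68°))
Δλ = 1.5174 pm

Initial wavelength:
λ = λ' - Δλ = 13.4161 - 1.5174 = 11.8987 pm

Initial energy:
E = hc/λ = 1239.842 / 11.8987 = 104.2000 keV

(Intermediate values are shown rounded; full precision is carried through to the final answer.)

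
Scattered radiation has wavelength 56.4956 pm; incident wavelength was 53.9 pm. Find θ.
94.00°

First find the wavelength shift:
Δλ = λ' - λ = 56.4956 - 53.9 = 2.5956 pm

Using Δλ = λ_C(1 - cos θ), with λ_C = h/(m_e·c) ≈ 2.42631024 pm:
cos θ = 1 - Δλ/λ_C
cos θ = 1 - 2.5956/2.42631024
cos θ = -0.069773

θ = arccos(-0.069773)
θ = 94.00°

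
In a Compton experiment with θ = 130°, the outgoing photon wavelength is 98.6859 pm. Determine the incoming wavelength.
94.7000 pm

From λ' = λ + Δλ, we have λ = λ' - Δλ

First calculate the Compton shift:
Δλ = λ_C(1 - cos θ)
Δλ = 2.4263 × (1 - cos(130°))
Δλ = 2.4263 × 1.6428
Δλ = 3.9859 pm

Initial wavelength:
λ = λ' - Δλ
λ = 98.6859 - 3.9859
λ = 94.7000 pm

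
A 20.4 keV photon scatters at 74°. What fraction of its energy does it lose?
0.0281 (or 2.81%)

Calculate initial and final photon energies:

Initial: E₀ = 20.4 keV → λ₀ = 60.7766 pm
Compton shift: Δλ = 1.7575 pm
Final wavelength: λ' = 62.5341 pm
Final energy: E' = 19.8267 keV

Fractional energy loss:
(E₀ - E')/E₀ = (20.4000 - 19.8267)/20.4000
= 0.5733/20.4000
= 0.0281
= 2.81%

(Intermediate values are shown rounded; full precision is carried through to the final answer.)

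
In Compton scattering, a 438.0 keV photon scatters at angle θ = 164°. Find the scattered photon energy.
163.3667 keV

First convert energy to wavelength:
λ = hc/E, with hc ≈ 1239.842 keV·pm (i.e. 1239.842 eV·nm)

For E = 438.0 keV = 438000 eV:
λ = 1239.842 keV·pm / 438.0 keV
λ = 2.8307 pm

Calculate the Compton shift:
Δλ = λ_C(1 - cos(164°)) = 2.4263 × 1.9613
Δλ = 4.7586 pm

Final wavelength:
λ' = 2.8307 + 4.7586 = 7.5893 pm

Final energy:
E' = hc/λ' = 1239.842 / 7.5893 = 163.3667 keV

(Intermediate values are shown rounded; full precision is carried through to the final answer.)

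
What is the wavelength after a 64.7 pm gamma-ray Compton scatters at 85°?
66.9148 pm

Using the Compton scattering formula:
λ' = λ + Δλ = λ + λ_C(1 - cos θ)

Given:
- Initial wavelength λ = 64.7 pm
- Scattering angle θ = 85°
- Compton wavelength λ_C ≈ 2.4263 pm

Calculate the shift:
Δλ = 2.4263 × (1 - cos(85°))
Δλ = 2.4263 × 0.9128
Δλ = 2.2148 pm

Final wavelength:
λ' = 64.7 + 2.2148 = 66.9148 pm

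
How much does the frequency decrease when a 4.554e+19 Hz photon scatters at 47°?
4.778e+18 Hz (decrease)

Convert frequency to wavelength (c = 299792458 m/s):
λ₀ = c/f₀ = 299792458/4.554e+19 = 6.5830579e-12 m = 6.5831 pm

Calculate Compton shift:
Δλ = λ_C(1 - cos(47°)) = 0.7716 pm

Final wavelength:
λ' = λ₀ + Δλ = 6.5831 + 0.7716 = 7.3546 pm

Final frequency:
f' = c/λ' = 299792458/7.3546286e-12 = 4.0762420e+19 Hz

Frequency shift (decrease):
Δf = f₀ - f' = 4.554e+19 - 4.0762420e+19 = 4.778e+18 Hz

(Intermediate values are shown rounded; full precision is carried through to the final answer.)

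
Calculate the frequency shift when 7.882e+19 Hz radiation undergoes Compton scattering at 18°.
2.386e+18 Hz (decrease)

Convert frequency to wavelength (c = 299792458 m/s):
λ₀ = c/f₀ = 299792458/7.882e+19 = 3.8035075e-12 m = 3.8035 pm

Calculate Compton shift:
Δλ = λ_C(1 - cos(18°)) = 0.1188 pm

Final wavelength:
λ' = λ₀ + Δλ = 3.8035 + 0.1188 = 3.9223 pm

Final frequency:
f' = c/λ' = 299792458/3.9222595e-12 = 7.6433611e+19 Hz

Frequency shift (decrease):
Δf = f₀ - f' = 7.882e+19 - 7.6433611e+19 = 2.386e+18 Hz

(Intermediate values are shown rounded; full precision is carried through to the final answer.)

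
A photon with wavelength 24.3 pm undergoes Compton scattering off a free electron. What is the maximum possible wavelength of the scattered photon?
29.1526 pm (at θ = 180°)

The Compton shift is Δλ = λ_C(1 − cos θ).

Since cos θ ranges from −1 to 1, the factor (1 − cos θ) ranges from 0 to 2; the maximum shift occurs at θ = 180° (backscattering):
Δλ_max = 2λ_C = 2 × 2.4263 pm = 4.8526 pm

Maximum scattered wavelength:
λ'_max = λ₀ + Δλ_max = 24.3 + 4.8526 = 29.1526 pm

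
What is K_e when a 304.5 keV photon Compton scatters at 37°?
32.6229 keV

By energy conservation: K_e = E_initial - E_final

First find the scattered photon energy:
Initial wavelength: λ = hc/E = 4.0717 pm
Compton shift: Δλ = λ_C(1 - cos(37°)) = 0.4886 pm
Final wavelength: λ' = 4.0717 + 0.4886 = 4.5603 pm
Final photon energy: E' = hc/λ' = 271.8771 keV

Electron kinetic energy:
K_e = E - E' = 304.5000 - 271.8771 = 32.6229 keV

(Intermediate values are shown rounded; full precision is carried through to the final answer.)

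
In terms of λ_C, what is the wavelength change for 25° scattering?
0.0937 λ_C

The Compton shift formula is:
Δλ = λ_C(1 - cos θ)

Dividing both sides by λ_C:
Δλ/λ_C = 1 - cos θ

For θ = 25°:
Δλ/λ_C = 1 - cos(25°)
Δλ/λ_C = 1 - 0.9063
Δλ/λ_C = 0.0937

This means the shift is 0.0937 × λ_C = 0.2273 pm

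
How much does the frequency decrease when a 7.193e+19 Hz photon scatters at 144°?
3.690e+19 Hz (decrease)

Convert frequency to wavelength (c = 299792458 m/s):
λ₀ = c/f₀ = 299792458/7.193e+19 = 4.1678362e-12 m = 4.1678 pm

Calculate Compton shift:
Δλ = λ_C(1 - cos(144°)) = 4.3892 pm

Final wavelength:
λ' = λ₀ + Δλ = 4.1678 + 4.3892 = 8.5571 pm

Final frequency:
f' = c/λ' = 299792458/8.5570727e-12 = 3.5034464e+19 Hz

Frequency shift (decrease):
Δf = f₀ - f' = 7.193e+19 - 3.5034464e+19 = 3.690e+19 Hz

(Intermediate values are shown rounded; full precision is carried through to the final answer.)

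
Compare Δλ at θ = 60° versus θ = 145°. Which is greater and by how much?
145° produces the larger shift by a factor of 3.638

Calculate both shifts using Δλ = λ_C(1 - cos θ):

For θ₁ = 60°:
Δλ₁ = 2.4263 × (1 - cos(60°))
Δλ₁ = 2.4263 × 0.5000
Δλ₁ = 1.2132 pm

For θ₂ = 145°:
Δλ₂ = 2.4263 × (1 - cos(145°))
Δλ₂ = 2.4263 × 1.8192
Δλ₂ = 4.4138 pm

The 145° angle produces the larger shift.
Ratio: 4.4138/1.2132 = 3.638

(Intermediate values are shown rounded; full precision is carried through to the final answer.)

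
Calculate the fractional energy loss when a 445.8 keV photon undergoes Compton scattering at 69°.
0.3589 (or 35.89%)

Calculate initial and final photon energies:

Initial: E₀ = 445.8 keV → λ₀ = 2.7812 pm
Compton shift: Δλ = 1.5568 pm
Final wavelength: λ' = 4.3380 pm
Final energy: E' = 285.8122 keV

Fractional energy loss:
(E₀ - E')/E₀ = (445.8000 - 285.8122)/445.8000
= 159.9878/445.8000
= 0.3589
= 35.89%

(Intermediate values are shown rounded; full precision is carried through to the final answer.)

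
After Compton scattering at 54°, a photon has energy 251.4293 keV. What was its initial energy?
315.4000 keV

Convert final energy to wavelength (hc ≈ 1239.842 keV·pm):
λ' = hc/E' = 1239.842 / 251.4293 = 4.9312 pm

Calculate the Compton shift:
Δλ = λ_C(1 - cos(54°))
Δλ = 2.4263 × (1 - cos(54°))
Δλ = 1.0002 pm

Initial wavelength:
λ = λ' - Δλ = 4.9312 - 1.0002 = 3.9310 pm

Initial energy:
E = hc/λ = 1239.842 / 3.9310 = 315.4000 keV

(Intermediate values are shown rounded; full precision is carried through to the final answer.)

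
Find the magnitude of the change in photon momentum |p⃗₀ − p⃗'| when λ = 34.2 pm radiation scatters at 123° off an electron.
3.2385e-23 kg·m/s

Photon momentum magnitude is p = h/λ.

Initial momentum:
p₀ = h/λ = 6.6261e-34/3.4200e-11 = 1.9374e-23 kg·m/s

After scattering:
λ' = λ + Δλ = 34.2 + 3.7478 = 37.9478 pm
p' = h/λ' = 6.6261e-34/3.7948e-11 = 1.7461e-23 kg·m/s

Momentum is a vector; the scattered photon's direction makes angle θ = 123° with the incident direction. The magnitude of the vector change Δp⃗ = p⃗₀ − p⃗' is found from the law of cosines:
|Δp⃗|² = p₀² + p'² − 2p₀p'cos θ
|Δp⃗|² = (1.9374e-23)² + (1.7461e-23)² − 2·1.9374e-23·1.7461e-23·cos(123°)
|Δp⃗| = 3.2385e-23 kg·m/s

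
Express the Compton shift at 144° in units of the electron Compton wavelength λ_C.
1.8090 λ_C

The Compton shift formula is:
Δλ = λ_C(1 - cos θ)

Dividing both sides by λ_C:
Δλ/λ_C = 1 - cos θ

For θ = 144°:
Δλ/λ_C = 1 - cos(144°)
Δλ/λ_C = 1 - -0.8090
Δλ/λ_C = 1.8090

This means the shift is 1.8090 × λ_C = 4.3892 pm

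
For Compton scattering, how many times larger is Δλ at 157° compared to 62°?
157° produces the larger shift by a factor of 3.620

Calculate both shifts using Δλ = λ_C(1 - cos θ):

For θ₁ = 62°:
Δλ₁ = 2.4263 × (1 - cos(62°))
Δλ₁ = 2.4263 × 0.5305
Δλ₁ = 1.2872 pm

For θ₂ = 157°:
Δλ₂ = 2.4263 × (1 - cos(157°))
Δλ₂ = 2.4263 × 1.9205
Δλ₂ = 4.6597 pm

The 157° angle produces the larger shift.
Ratio: 4.6597/1.2872 = 3.620

(Intermediate values are shown rounded; full precision is carried through to the final answer.)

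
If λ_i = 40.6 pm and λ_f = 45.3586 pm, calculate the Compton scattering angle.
164.00°

First find the wavelength shift:
Δλ = λ' - λ = 45.3586 - 40.6 = 4.7586 pm

Using Δλ = λ_C(1 - cos θ), with λ_C = h/(m_e·c) ≈ 2.42631024 pm:
cos θ = 1 - Δλ/λ_C
cos θ = 1 - 4.7586/2.42631024
cos θ = -0.961250

θ = arccos(-0.961250)
θ = 164.00°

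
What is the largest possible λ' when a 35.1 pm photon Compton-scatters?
39.9526 pm (at θ = 180°)

The Compton shift is Δλ = λ_C(1 − cos θ).

Since cos θ ranges from −1 to 1, the factor (1 − cos θ) ranges from 0 to 2; the maximum shift occurs at θ = 180° (backscattering):
Δλ_max = 2λ_C = 2 × 2.4263 pm = 4.8526 pm

Maximum scattered wavelength:
λ'_max = λ₀ + Δλ_max = 35.1 + 4.8526 = 39.9526 pm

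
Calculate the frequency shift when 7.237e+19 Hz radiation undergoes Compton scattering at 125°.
3.471e+19 Hz (decrease)

Convert frequency to wavelength (c = 299792458 m/s):
λ₀ = c/f₀ = 299792458/7.237e+19 = 4.1424963e-12 m = 4.1425 pm

Calculate Compton shift:
Δλ = λ_C(1 - cos(125°)) = 3.8180 pm

Final wavelength:
λ' = λ₀ + Δλ = 4.1425 + 3.8180 = 7.9605 pm

Final frequency:
f' = c/λ' = 299792458/7.9604809e-12 = 3.7660094e+19 Hz

Frequency shift (decrease):
Δf = f₀ - f' = 7.237e+19 - 3.7660094e+19 = 3.471e+19 Hz

(Intermediate values are shown rounded; full precision is carried through to the final answer.)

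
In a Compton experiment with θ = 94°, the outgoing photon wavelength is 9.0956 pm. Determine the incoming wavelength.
6.5000 pm

From λ' = λ + Δλ, we have λ = λ' - Δλ

First calculate the Compton shift:
Δλ = λ_C(1 - cos θ)
Δλ = 2.4263 × (1 - cos(94°))
Δλ = 2.4263 × 1.0698
Δλ = 2.5956 pm

Initial wavelength:
λ = λ' - Δλ
λ = 9.0956 - 2.5956
λ = 6.5000 pm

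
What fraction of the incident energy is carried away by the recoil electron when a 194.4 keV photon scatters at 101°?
0.3118 (or 31.18%)

Calculate initial and final photon energies:

Initial: E₀ = 194.4 keV → λ₀ = 6.3778 pm
Compton shift: Δλ = 2.8893 pm
Final wavelength: λ' = 9.2671 pm
Final energy: E' = 133.7902 keV

Fractional energy loss:
(E₀ - E')/E₀ = (194.4000 - 133.7902)/194.4000
= 60.6098/194.4000
= 0.3118
= 31.18%

(Intermediate values are shown rounded; full precision is carried through to the final answer.)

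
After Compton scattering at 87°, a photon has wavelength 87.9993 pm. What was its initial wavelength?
85.7000 pm

From λ' = λ + Δλ, we have λ = λ' - Δλ

First calculate the Compton shift:
Δλ = λ_C(1 - cos θ)
Δλ = 2.4263 × (1 - cos(87°))
Δλ = 2.4263 × 0.9477
Δλ = 2.2993 pm

Initial wavelength:
λ = λ' - Δλ
λ = 87.9993 - 2.2993
λ = 85.7000 pm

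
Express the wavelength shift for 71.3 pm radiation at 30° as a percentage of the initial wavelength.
0.4559%

Calculate the Compton shift:
Δλ = λ_C(1 - cos(30°))
Δλ = 2.4263 × (1 - cos(30°))
Δλ = 2.4263 × 0.1340
Δλ = 0.3251 pm

Percentage change:
(Δλ/λ₀) × 100 = (0.3251/71.3) × 100
= 0.4559%

(Intermediate values are shown rounded; full precision is carried through to the final answer.)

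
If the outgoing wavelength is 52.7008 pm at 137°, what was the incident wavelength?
48.5000 pm

From λ' = λ + Δλ, we have λ = λ' - Δλ

First calculate the Compton shift:
Δλ = λ_C(1 - cos θ)
Δλ = 2.4263 × (1 - cos(137°))
Δλ = 2.4263 × 1.7314
Δλ = 4.2008 pm

Initial wavelength:
λ = λ' - Δλ
λ = 52.7008 - 4.2008
λ = 48.5000 pm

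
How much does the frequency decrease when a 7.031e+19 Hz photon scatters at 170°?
3.729e+19 Hz (decrease)

Convert frequency to wavelength (c = 299792458 m/s):
λ₀ = c/f₀ = 299792458/7.031e+19 = 4.2638666e-12 m = 4.2639 pm

Calculate Compton shift:
Δλ = λ_C(1 - cos(170°)) = 4.8158 pm

Final wavelength:
λ' = λ₀ + Δλ = 4.2639 + 4.8158 = 9.0796 pm

Final frequency:
f' = c/λ' = 299792458/9.0796259e-12 = 3.3018151e+19 Hz

Frequency shift (decrease):
Δf = f₀ - f' = 7.031e+19 - 3.3018151e+19 = 3.729e+19 Hz

(Intermediate values are shown rounded; full precision is carried through to the final answer.)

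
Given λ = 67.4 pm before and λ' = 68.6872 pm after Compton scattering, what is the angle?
62.00°

First find the wavelength shift:
Δλ = λ' - λ = 68.6872 - 67.4 = 1.2872 pm

Using Δλ = λ_C(1 - cos θ), with λ_C = h/(m_e·c) ≈ 2.42631024 pm:
cos θ = 1 - Δλ/λ_C
cos θ = 1 - 1.2872/2.42631024
cos θ = 0.469483

θ = arccos(0.469483)
θ = 62.00°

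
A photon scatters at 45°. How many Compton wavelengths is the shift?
0.2929 λ_C

The Compton shift formula is:
Δλ = λ_C(1 - cos θ)

Dividing both sides by λ_C:
Δλ/λ_C = 1 - cos θ

For θ = 45°:
Δλ/λ_C = 1 - cos(45°)
Δλ/λ_C = 1 - 0.7071
Δλ/λ_C = 0.2929

This means the shift is 0.2929 × λ_C = 0.7106 pm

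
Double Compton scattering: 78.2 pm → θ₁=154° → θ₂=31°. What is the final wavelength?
83.1536 pm

Apply Compton shift twice:

First scattering at θ₁ = 154°:
Δλ₁ = λ_C(1 - cos(154°))
Δλ₁ = 2.4263 × 1.8988
Δλ₁ = 4.6071 pm

After first scattering:
λ₁ = 78.2 + 4.6071 = 82.8071 pm

Second scattering at θ₂ = 31°:
Δλ₂ = λ_C(1 - cos(31°))
Δλ₂ = 2.4263 × 0.1428
Δλ₂ = 0.3466 pm

Final wavelength:
λ₂ = 82.8071 + 0.3466 = 83.1536 pm

Total shift: Δλ_total = 4.6071 + 0.3466 = 4.9536 pm

(Intermediate values are shown rounded; full precision is carried through to the final answer.)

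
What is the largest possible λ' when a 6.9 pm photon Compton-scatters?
11.7526 pm (at θ = 180°)

The Compton shift is Δλ = λ_C(1 − cos θ).

Since cos θ ranges from −1 to 1, the factor (1 − cos θ) ranges from 0 to 2; the maximum shift occurs at θ = 180° (backscattering):
Δλ_max = 2λ_C = 2 × 2.4263 pm = 4.8526 pm

Maximum scattered wavelength:
λ'_max = λ₀ + Δλ_max = 6.9 + 4.8526 = 11.7526 pm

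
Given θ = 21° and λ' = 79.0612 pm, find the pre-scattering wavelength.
78.9000 pm

From λ' = λ + Δλ, we have λ = λ' - Δλ

First calculate the Compton shift:
Δλ = λ_C(1 - cos θ)
Δλ = 2.4263 × (1 - cos(21°))
Δλ = 2.4263 × 0.0664
Δλ = 0.1612 pm

Initial wavelength:
λ = λ' - Δλ
λ = 79.0612 - 0.1612
λ = 78.9000 pm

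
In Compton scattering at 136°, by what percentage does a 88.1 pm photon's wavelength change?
4.7351%

Calculate the Compton shift:
Δλ = λ_C(1 - cos(136°))
Δλ = 2.4263 × (1 - cos(136°))
Δλ = 2.4263 × 1.7193
Δλ = 4.1717 pm

Percentage change:
(Δλ/λ₀) × 100 = (4.1717/88.1) × 100
= 4.7351%

(Intermediate values are shown rounded; full precision is carried through to the final answer.)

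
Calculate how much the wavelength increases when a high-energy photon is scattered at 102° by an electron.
2.9308 pm

Using the Compton scattering formula:
Δλ = λ_C(1 - cos θ)

where λ_C = h/(m_e·c) ≈ 2.4263 pm is the Compton wavelength of an electron.

For θ = 102°:
cos(102°) = -0.2079
1 - cos(102°) = 1.2079

Δλ = 2.4263 × 1.2079
Δλ = 2.9308 pm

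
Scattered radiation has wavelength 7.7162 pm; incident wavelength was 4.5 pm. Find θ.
109.00°

First find the wavelength shift:
Δλ = λ' - λ = 7.7162 - 4.5 = 3.2162 pm

Using Δλ = λ_C(1 - cos θ), with λ_C = h/(m_e·c) ≈ 2.42631024 pm:
cos θ = 1 - Δλ/λ_C
cos θ = 1 - 3.2162/2.42631024
cos θ = -0.325552

θ = arccos(-0.325552)
θ = 109.00°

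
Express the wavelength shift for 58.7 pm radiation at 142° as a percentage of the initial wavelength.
7.3906%

Calculate the Compton shift:
Δλ = λ_C(1 - cos(142°))
Δλ = 2.4263 × (1 - cos(142°))
Δλ = 2.4263 × 1.7880
Δλ = 4.3383 pm

Percentage change:
(Δλ/λ₀) × 100 = (4.3383/58.7) × 100
= 7.3906%

(Intermediate values are shown rounded; full precision is carried through to the final answer.)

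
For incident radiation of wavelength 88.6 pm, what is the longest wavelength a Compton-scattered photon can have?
93.4526 pm (at θ = 180°)

The Compton shift is Δλ = λ_C(1 − cos θ).

Since cos θ ranges from −1 to 1, the factor (1 − cos θ) ranges from 0 to 2; the maximum shift occurs at θ = 180° (backscattering):
Δλ_max = 2λ_C = 2 × 2.4263 pm = 4.8526 pm

Maximum scattered wavelength:
λ'_max = λ₀ + Δλ_max = 88.6 + 4.8526 = 93.4526 pm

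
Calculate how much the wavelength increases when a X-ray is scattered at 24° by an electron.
0.2098 pm

Using the Compton scattering formula:
Δλ = λ_C(1 - cos θ)

where λ_C = h/(m_e·c) ≈ 2.4263 pm is the Compton wavelength of an electron.

For θ = 24°:
cos(24°) = 0.9135
1 - cos(24°) = 0.0865

Δλ = 2.4263 × 0.0865
Δλ = 0.2098 pm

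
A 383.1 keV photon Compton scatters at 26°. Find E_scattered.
356.0823 keV

First convert energy to wavelength:
λ = hc/E, with hc ≈ 1239.842 keV·pm (i.e. 1239.842 eV·nm)

For E = 383.1 keV = 383100 eV:
λ = 1239.842 keV·pm / 383.1 keV
λ = 3.2363 pm

Calculate the Compton shift:
Δλ = λ_C(1 - cos(26°)) = 2.4263 × 0.1012
Δλ = 0.2456 pm

Final wavelength:
λ' = 3.2363 + 0.2456 = 3.4819 pm

Final energy:
E' = hc/λ' = 1239.842 / 3.4819 = 356.0823 keV

(Intermediate values are shown rounded; full precision is carried through to the final answer.)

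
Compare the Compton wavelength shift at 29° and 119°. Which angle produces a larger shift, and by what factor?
119° produces the larger shift by a factor of 11.842

Calculate both shifts using Δλ = λ_C(1 - cos θ):

For θ₁ = 29°:
Δλ₁ = 2.4263 × (1 - cos(29°))
Δλ₁ = 2.4263 × 0.1254
Δλ₁ = 0.3042 pm

For θ₂ = 119°:
Δλ₂ = 2.4263 × (1 - cos(119°))
Δλ₂ = 2.4263 × 1.4848
Δλ₂ = 3.6026 pm

The 119° angle produces the larger shift.
Ratio: 3.6026/0.3042 = 11.842

(Intermediate values are shown rounded; full precision is carried through to the final answer.)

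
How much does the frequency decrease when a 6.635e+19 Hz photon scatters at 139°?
3.219e+19 Hz (decrease)

Convert frequency to wavelength (c = 299792458 m/s):
λ₀ = c/f₀ = 299792458/6.635e+19 = 4.5183490e-12 m = 4.5183 pm

Calculate Compton shift:
Δλ = λ_C(1 - cos(139°)) = 4.2575 pm

Final wavelength:
λ' = λ₀ + Δλ = 4.5183 + 4.2575 = 8.7758 pm

Final frequency:
f' = c/λ' = 299792458/8.7758188e-12 = 3.4161195e+19 Hz

Frequency shift (decrease):
Δf = f₀ - f' = 6.635e+19 - 3.4161195e+19 = 3.219e+19 Hz

(Intermediate values are shown rounded; full precision is carried through to the final answer.)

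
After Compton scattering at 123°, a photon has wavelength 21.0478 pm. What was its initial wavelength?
17.3000 pm

From λ' = λ + Δλ, we have λ = λ' - Δλ

First calculate the Compton shift:
Δλ = λ_C(1 - cos θ)
Δλ = 2.4263 × (1 - cos(123°))
Δλ = 2.4263 × 1.5446
Δλ = 3.7478 pm

Initial wavelength:
λ = λ' - Δλ
λ = 21.0478 - 3.7478
λ = 17.3000 pm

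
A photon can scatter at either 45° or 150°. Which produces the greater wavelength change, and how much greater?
150° produces the larger shift by a factor of 6.371

Calculate both shifts using Δλ = λ_C(1 - cos θ):

For θ₁ = 45°:
Δλ₁ = 2.4263 × (1 - cos(45°))
Δλ₁ = 2.4263 × 0.2929
Δλ₁ = 0.7106 pm

For θ₂ = 150°:
Δλ₂ = 2.4263 × (1 - cos(150°))
Δλ₂ = 2.4263 × 1.8660
Δλ₂ = 4.5276 pm

The 150° angle produces the larger shift.
Ratio: 4.5276/0.7106 = 6.371

(Intermediate values are shown rounded; full precision is carried through to the final answer.)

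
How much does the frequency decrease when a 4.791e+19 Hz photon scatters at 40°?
3.985e+18 Hz (decrease)

Convert frequency to wavelength (c = 299792458 m/s):
λ₀ = c/f₀ = 299792458/4.791e+19 = 6.2574088e-12 m = 6.2574 pm

Calculate Compton shift:
Δλ = λ_C(1 - cos(40°)) = 0.5676 pm

Final wavelength:
λ' = λ₀ + Δλ = 6.2574 + 0.5676 = 6.8251 pm

Final frequency:
f' = c/λ' = 299792458/6.8250576e-12 = 4.3925264e+19 Hz

Frequency shift (decrease):
Δf = f₀ - f' = 4.791e+19 - 4.3925264e+19 = 3.985e+18 Hz

(Intermediate values are shown rounded; full precision is carried through to the final answer.)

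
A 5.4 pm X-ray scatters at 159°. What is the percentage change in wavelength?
86.8790%

Calculate the Compton shift:
Δλ = λ_C(1 - cos(159°))
Δλ = 2.4263 × (1 - cos(159°))
Δλ = 2.4263 × 1.9336
Δλ = 4.6915 pm

Percentage change:
(Δλ/λ₀) × 100 = (4.6915/5.4) × 100
= 86.8790%

(Intermediate values are shown rounded; full precision is carried through to the final answer.)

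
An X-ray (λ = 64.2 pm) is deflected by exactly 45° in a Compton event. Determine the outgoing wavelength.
64.9106 pm

Using the Compton formula: λ' = λ + λ_C(1 − cos θ)

For θ = 45°, cos θ = √2/2 (exact) ≈ 0.7071, so:
1 − cos 45° = 1 − (√2/2) ≈ 0.2929

Δλ = λ_C × 0.2929 = 2.4263 × 0.2929 = 0.7106 pm

λ' = 64.2 + 0.7106 = 64.9106 pm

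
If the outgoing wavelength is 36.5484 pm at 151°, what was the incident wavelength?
32.0000 pm

From λ' = λ + Δλ, we have λ = λ' - Δλ

First calculate the Compton shift:
Δλ = λ_C(1 - cos θ)
Δλ = 2.4263 × (1 - cos(151°))
Δλ = 2.4263 × 1.8746
Δλ = 4.5484 pm

Initial wavelength:
λ = λ' - Δλ
λ = 36.5484 - 4.5484
λ = 32.0000 pm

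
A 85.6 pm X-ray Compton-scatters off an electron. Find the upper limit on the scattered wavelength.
90.4526 pm (at θ = 180°)

The Compton shift is Δλ = λ_C(1 − cos θ).

Since cos θ ranges from −1 to 1, the factor (1 − cos θ) ranges from 0 to 2; the maximum shift occurs at θ = 180° (backscattering):
Δλ_max = 2λ_C = 2 × 2.4263 pm = 4.8526 pm

Maximum scattered wavelength:
λ'_max = λ₀ + Δλ_max = 85.6 + 4.8526 = 90.4526 pm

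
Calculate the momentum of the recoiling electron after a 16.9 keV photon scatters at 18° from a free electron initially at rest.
2.8235e-24 kg·m/s

The electron is initially at rest, so by conservation of momentum:
p⃗_e = p⃗₀ − p⃗'  (incident photon momentum minus scattered photon momentum)

Photon momentum magnitudes (p = h/λ = E/c):
λ₀ = hc/E₀ = 73.3634 pm → p₀ = h/λ₀ = 9.0318e-24 kg·m/s
Δλ = λ_C(1 − cos 18°) = 0.1188 pm
λ' = 73.4822 pm → p' = h/λ' = 9.0172e-24 kg·m/s

The scattered photon makes angle θ = 18° with the incident direction, so by the law of cosines:
|p⃗_e|² = p₀² + p'² − 2p₀p'cos θ
|p⃗_e|² = (9.0318e-24)² + (9.0172e-24)² − 2·9.0318e-24·9.0172e-24·cos(18°)
|p⃗_e| = 2.8235e-24 kg·m/s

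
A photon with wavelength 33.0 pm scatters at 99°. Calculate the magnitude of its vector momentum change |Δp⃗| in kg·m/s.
2.9358e-23 kg·m/s

Photon momentum magnitude is p = h/λ.

Initial momentum:
p₀ = h/λ = 6.6261e-34/3.3000e-11 = 2.0079e-23 kg·m/s

After scattering:
λ' = λ + Δλ = 33.0 + 2.8059 = 35.8059 pm
p' = h/λ' = 6.6261e-34/3.5806e-11 = 1.8506e-23 kg·m/s

Momentum is a vector; the scattered photon's direction makes angle θ = 99° with the incident direction. The magnitude of the vector change Δp⃗ = p⃗₀ − p⃗' is found from the law of cosines:
|Δp⃗|² = p₀² + p'² − 2p₀p'cos θ
|Δp⃗|² = (2.0079e-23)² + (1.8506e-23)² − 2·2.0079e-23·1.8506e-23·cos(99°)
|Δp⃗| = 2.9358e-23 kg·m/s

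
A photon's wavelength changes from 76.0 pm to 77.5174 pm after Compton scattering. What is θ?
68.00°

First find the wavelength shift:
Δλ = λ' - λ = 77.5174 - 76.0 = 1.5174 pm

Using Δλ = λ_C(1 - cos θ), with λ_C = h/(m_e·c) ≈ 2.42631024 pm:
cos θ = 1 - Δλ/λ_C
cos θ = 1 - 1.5174/2.42631024
cos θ = 0.374606

θ = arccos(0.374606)
θ = 68.00°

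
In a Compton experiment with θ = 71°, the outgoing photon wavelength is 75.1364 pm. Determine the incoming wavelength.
73.5000 pm

From λ' = λ + Δλ, we have λ = λ' - Δλ

First calculate the Compton shift:
Δλ = λ_C(1 - cos θ)
Δλ = 2.4263 × (1 - cos(71°))
Δλ = 2.4263 × 0.6744
Δλ = 1.6364 pm

Initial wavelength:
λ = λ' - Δλ
λ = 75.1364 - 1.6364
λ = 73.5000 pm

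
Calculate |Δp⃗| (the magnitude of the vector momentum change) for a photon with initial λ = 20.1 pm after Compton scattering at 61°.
3.2525e-23 kg·m/s

Photon momentum magnitude is p = h/λ.

Initial momentum:
p₀ = h/λ = 6.6261e-34/2.0100e-11 = 3.2966e-23 kg·m/s

After scattering:
λ' = λ + Δλ = 20.1 + 1.2500 = 21.3500 pm
p' = h/λ' = 6.6261e-34/2.1350e-11 = 3.1035e-23 kg·m/s

Momentum is a vector; the scattered photon's direction makes angle θ = 61° with the incident direction. The magnitude of the vector change Δp⃗ = p⃗₀ − p⃗' is found from the law of cosines:
|Δp⃗|² = p₀² + p'² − 2p₀p'cos θ
|Δp⃗|² = (3.2966e-23)² + (3.1035e-23)² − 2·3.2966e-23·3.1035e-23·cos(61°)
|Δp⃗| = 3.2525e-23 kg·m/s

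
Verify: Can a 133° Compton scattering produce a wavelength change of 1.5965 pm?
No, inconsistent

Calculate the expected shift for θ = 133°:

Δλ_expected = λ_C(1 - cos(133°))
Δλ_expected = 2.4263 × (1 - cos(133°))
Δλ_expected = 2.4263 × 1.6820
Δλ_expected = 4.0810 pm

Given shift: 1.5965 pm
Expected shift: 4.0810 pm
Difference: 2.4846 pm

The values do not match. The given shift corresponds to θ ≈ 70.0°, not 133°.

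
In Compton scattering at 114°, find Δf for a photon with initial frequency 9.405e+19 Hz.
4.863e+19 Hz (decrease)

Convert frequency to wavelength (c = 299792458 m/s):
λ₀ = c/f₀ = 299792458/9.405e+19 = 3.1875859e-12 m = 3.1876 pm

Calculate Compton shift:
Δλ = λ_C(1 - cos(114°)) = 3.4132 pm

Final wavelength:
λ' = λ₀ + Δλ = 3.1876 + 3.4132 = 6.6008 pm

Final frequency:
f' = c/λ' = 299792458/6.6007655e-12 = 4.5417832e+19 Hz

Frequency shift (decrease):
Δf = f₀ - f' = 9.405e+19 - 4.5417832e+19 = 4.863e+19 Hz

(Intermediate values are shown rounded; full precision is carried through to the final answer.)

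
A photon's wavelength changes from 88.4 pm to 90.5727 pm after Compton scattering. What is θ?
84.00°

First find the wavelength shift:
Δλ = λ' - λ = 90.5727 - 88.4 = 2.1727 pm

Using Δλ = λ_C(1 - cos θ), with λ_C = h/(m_e·c) ≈ 2.42631024 pm:
cos θ = 1 - Δλ/λ_C
cos θ = 1 - 2.1727/2.42631024
cos θ = 0.104525

θ = arccos(0.104525)
θ = 84.00°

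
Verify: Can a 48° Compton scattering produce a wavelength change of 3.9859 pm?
No, inconsistent

Calculate the expected shift for θ = 48°:

Δλ_expected = λ_C(1 - cos(48°))
Δλ_expected = 2.4263 × (1 - cos(48°))
Δλ_expected = 2.4263 × 0.3309
Δλ_expected = 0.8028 pm

Given shift: 3.9859 pm
Expected shift: 0.8028 pm
Difference: 3.1831 pm

The values do not match. The given shift corresponds to θ ≈ 130.0°, not 48°.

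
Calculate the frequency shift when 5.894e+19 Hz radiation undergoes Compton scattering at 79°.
1.641e+19 Hz (decrease)

Convert frequency to wavelength (c = 299792458 m/s):
λ₀ = c/f₀ = 299792458/5.894e+19 = 5.0864007e-12 m = 5.0864 pm

Calculate Compton shift:
Δλ = λ_C(1 - cos(79°)) = 1.9633 pm

Final wavelength:
λ' = λ₀ + Δλ = 5.0864 + 1.9633 = 7.0497 pm

Final frequency:
f' = c/λ' = 299792458/7.0497491e-12 = 4.2525266e+19 Hz

Frequency shift (decrease):
Δf = f₀ - f' = 5.894e+19 - 4.2525266e+19 = 1.641e+19 Hz

(Intermediate values are shown rounded; full precision is carried through to the final answer.)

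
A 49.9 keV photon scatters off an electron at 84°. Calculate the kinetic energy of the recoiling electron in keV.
4.0126 keV

By energy conservation: K_e = E_initial - E_final

First find the scattered photon energy:
Initial wavelength: λ = hc/E = 24.8465 pm
Compton shift: Δλ = λ_C(1 - cos(84°)) = 2.1727 pm
Final wavelength: λ' = 24.8465 + 2.1727 = 27.0192 pm
Final photon energy: E' = hc/λ' = 45.8874 keV

Electron kinetic energy:
K_e = E - E' = 49.9000 - 45.8874 = 4.0126 keV

(Intermediate values are shown rounded; full precision is carried through to the final answer.)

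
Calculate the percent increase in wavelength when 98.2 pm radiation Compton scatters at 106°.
3.1518%

Calculate the Compton shift:
Δλ = λ_C(1 - cos(106°))
Δλ = 2.4263 × (1 - cos(106°))
Δλ = 2.4263 × 1.2756
Δλ = 3.0951 pm

Percentage change:
(Δλ/λ₀) × 100 = (3.0951/98.2) × 100
= 3.1518%

(Intermediate values are shown rounded; full precision is carried through to the final answer.)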